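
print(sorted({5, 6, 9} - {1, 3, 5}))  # [6, 9]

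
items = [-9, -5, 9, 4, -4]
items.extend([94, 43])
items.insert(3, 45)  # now [-9, -5, 9, 45, 4, -4, 94, 43]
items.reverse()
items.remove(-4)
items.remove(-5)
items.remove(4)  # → [43, 94, 45, 9, -9]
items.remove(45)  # [43, 94, 9, -9]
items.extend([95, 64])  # [43, 94, 9, -9, 95, 64]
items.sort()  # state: [-9, 9, 43, 64, 94, 95]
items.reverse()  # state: [95, 94, 64, 43, 9, -9]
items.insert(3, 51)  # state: [95, 94, 64, 51, 43, 9, -9]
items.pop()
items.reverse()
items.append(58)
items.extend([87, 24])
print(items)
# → [9, 43, 51, 64, 94, 95, 58, 87, 24]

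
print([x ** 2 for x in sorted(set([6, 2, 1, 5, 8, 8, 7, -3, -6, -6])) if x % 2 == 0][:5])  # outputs [36, 4, 36, 64]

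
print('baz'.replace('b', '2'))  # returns 2az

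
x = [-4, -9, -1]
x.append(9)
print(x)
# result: [-4, -9, -1, 9]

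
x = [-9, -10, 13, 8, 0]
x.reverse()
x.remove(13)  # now [0, 8, -10, -9]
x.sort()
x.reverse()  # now [8, 0, -9, -10]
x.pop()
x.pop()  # -9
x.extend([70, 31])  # [8, 0, 70, 31]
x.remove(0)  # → [8, 70, 31]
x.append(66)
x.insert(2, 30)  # [8, 70, 30, 31, 66]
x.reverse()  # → [66, 31, 30, 70, 8]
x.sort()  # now [8, 30, 31, 66, 70]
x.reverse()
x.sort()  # [8, 30, 31, 66, 70]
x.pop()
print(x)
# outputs [8, 30, 31, 66]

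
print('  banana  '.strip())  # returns banana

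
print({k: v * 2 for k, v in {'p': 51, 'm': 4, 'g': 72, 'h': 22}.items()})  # {'p': 102, 'm': 8, 'g': 144, 'h': 44}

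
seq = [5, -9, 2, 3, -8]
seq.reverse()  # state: [-8, 3, 2, -9, 5]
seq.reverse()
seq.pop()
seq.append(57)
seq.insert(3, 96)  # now [5, -9, 2, 96, 3, 57]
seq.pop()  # 57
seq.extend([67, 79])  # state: [5, -9, 2, 96, 3, 67, 79]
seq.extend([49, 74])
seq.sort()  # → [-9, 2, 3, 5, 49, 67, 74, 79, 96]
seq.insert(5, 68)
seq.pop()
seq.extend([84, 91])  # [-9, 2, 3, 5, 49, 68, 67, 74, 79, 84, 91]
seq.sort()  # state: [-9, 2, 3, 5, 49, 67, 68, 74, 79, 84, 91]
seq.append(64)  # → [-9, 2, 3, 5, 49, 67, 68, 74, 79, 84, 91, 64]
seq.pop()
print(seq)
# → [-9, 2, 3, 5, 49, 67, 68, 74, 79, 84, 91]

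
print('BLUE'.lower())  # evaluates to blue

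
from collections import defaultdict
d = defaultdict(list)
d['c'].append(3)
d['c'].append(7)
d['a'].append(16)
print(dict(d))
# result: {'c': [3, 7], 'a': [16]}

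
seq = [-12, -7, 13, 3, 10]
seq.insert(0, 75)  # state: [75, -12, -7, 13, 3, 10]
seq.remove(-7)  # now [75, -12, 13, 3, 10]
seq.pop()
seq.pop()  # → 3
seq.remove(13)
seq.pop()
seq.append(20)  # [75, 20]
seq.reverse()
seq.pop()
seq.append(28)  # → [20, 28]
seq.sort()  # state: [20, 28]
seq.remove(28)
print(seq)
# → [20]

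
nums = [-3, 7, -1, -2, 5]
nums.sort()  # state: [-3, -2, -1, 5, 7]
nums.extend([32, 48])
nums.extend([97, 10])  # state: [-3, -2, -1, 5, 7, 32, 48, 97, 10]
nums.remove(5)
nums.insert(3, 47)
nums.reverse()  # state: [10, 97, 48, 32, 7, 47, -1, -2, -3]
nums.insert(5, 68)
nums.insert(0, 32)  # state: [32, 10, 97, 48, 32, 7, 68, 47, -1, -2, -3]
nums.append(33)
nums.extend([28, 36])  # [32, 10, 97, 48, 32, 7, 68, 47, -1, -2, -3, 33, 28, 36]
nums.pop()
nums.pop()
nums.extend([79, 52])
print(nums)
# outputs [32, 10, 97, 48, 32, 7, 68, 47, -1, -2, -3, 33, 79, 52]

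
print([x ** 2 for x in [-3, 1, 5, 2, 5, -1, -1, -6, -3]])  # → [9, 1, 25, 4, 25, 1, 1, 36, 9]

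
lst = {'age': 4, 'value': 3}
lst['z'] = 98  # {'age': 4, 'value': 3, 'z': 98}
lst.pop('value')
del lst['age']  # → {'z': 98}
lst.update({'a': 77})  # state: {'z': 98, 'a': 77}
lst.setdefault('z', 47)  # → 98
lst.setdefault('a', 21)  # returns 77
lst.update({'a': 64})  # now {'z': 98, 'a': 64}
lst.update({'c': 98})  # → {'z': 98, 'a': 64, 'c': 98}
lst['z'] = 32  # {'z': 32, 'a': 64, 'c': 98}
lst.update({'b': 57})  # {'z': 32, 'a': 64, 'c': 98, 'b': 57}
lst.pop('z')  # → 32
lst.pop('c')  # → 98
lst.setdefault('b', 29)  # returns 57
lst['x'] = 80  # {'a': 64, 'b': 57, 'x': 80}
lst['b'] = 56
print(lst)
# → {'a': 64, 'b': 56, 'x': 80}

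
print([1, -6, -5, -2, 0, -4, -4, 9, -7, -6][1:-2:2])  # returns [-6, -2, -4, 9]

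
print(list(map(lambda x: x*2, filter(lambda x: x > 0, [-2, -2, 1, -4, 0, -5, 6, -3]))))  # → [2, 12]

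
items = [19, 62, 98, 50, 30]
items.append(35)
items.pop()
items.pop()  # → 30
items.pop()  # 50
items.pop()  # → 98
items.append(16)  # [19, 62, 16]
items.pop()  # 16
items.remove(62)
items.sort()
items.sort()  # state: [19]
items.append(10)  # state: [19, 10]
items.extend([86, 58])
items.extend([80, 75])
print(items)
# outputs [19, 10, 86, 58, 80, 75]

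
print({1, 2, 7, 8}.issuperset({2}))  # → True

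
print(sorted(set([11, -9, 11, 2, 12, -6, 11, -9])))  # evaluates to [-9, -6, 2, 11, 12]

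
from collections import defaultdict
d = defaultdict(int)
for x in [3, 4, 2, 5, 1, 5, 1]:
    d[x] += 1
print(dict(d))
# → {3: 1, 4: 1, 2: 1, 5: 2, 1: 2}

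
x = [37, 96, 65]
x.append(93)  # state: [37, 96, 65, 93]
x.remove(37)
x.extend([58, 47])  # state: [96, 65, 93, 58, 47]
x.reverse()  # [47, 58, 93, 65, 96]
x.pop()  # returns 96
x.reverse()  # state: [65, 93, 58, 47]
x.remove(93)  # [65, 58, 47]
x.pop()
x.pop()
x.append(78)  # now [65, 78]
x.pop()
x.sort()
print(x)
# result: [65]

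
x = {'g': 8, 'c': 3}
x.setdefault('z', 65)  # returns 65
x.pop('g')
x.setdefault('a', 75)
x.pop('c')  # 3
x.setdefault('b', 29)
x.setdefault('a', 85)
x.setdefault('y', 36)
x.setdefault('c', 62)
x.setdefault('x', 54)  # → 54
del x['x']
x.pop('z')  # 65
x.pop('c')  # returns 62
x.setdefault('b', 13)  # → 29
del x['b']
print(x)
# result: {'a': 75, 'y': 36}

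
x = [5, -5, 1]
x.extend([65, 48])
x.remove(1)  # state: [5, -5, 65, 48]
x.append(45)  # [5, -5, 65, 48, 45]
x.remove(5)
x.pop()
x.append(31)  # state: [-5, 65, 48, 31]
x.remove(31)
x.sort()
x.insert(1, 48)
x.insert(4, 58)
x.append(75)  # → [-5, 48, 48, 65, 58, 75]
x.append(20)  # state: [-5, 48, 48, 65, 58, 75, 20]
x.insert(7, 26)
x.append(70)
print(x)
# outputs [-5, 48, 48, 65, 58, 75, 20, 26, 70]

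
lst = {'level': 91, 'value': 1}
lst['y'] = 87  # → {'level': 91, 'value': 1, 'y': 87}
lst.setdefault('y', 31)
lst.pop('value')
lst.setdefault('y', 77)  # 87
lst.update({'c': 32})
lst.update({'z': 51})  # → {'level': 91, 'y': 87, 'c': 32, 'z': 51}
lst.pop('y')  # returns 87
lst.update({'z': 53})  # {'level': 91, 'c': 32, 'z': 53}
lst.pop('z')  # 53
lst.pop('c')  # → 32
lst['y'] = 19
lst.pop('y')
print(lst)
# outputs {'level': 91}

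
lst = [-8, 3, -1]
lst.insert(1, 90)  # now [-8, 90, 3, -1]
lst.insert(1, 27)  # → [-8, 27, 90, 3, -1]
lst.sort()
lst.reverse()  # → [90, 27, 3, -1, -8]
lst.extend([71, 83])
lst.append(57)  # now [90, 27, 3, -1, -8, 71, 83, 57]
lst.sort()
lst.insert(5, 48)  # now [-8, -1, 3, 27, 57, 48, 71, 83, 90]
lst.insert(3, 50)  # [-8, -1, 3, 50, 27, 57, 48, 71, 83, 90]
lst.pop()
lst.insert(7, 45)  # [-8, -1, 3, 50, 27, 57, 48, 45, 71, 83]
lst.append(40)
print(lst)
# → [-8, -1, 3, 50, 27, 57, 48, 45, 71, 83, 40]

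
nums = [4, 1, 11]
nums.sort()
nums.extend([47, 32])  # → [1, 4, 11, 47, 32]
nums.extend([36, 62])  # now [1, 4, 11, 47, 32, 36, 62]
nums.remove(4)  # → [1, 11, 47, 32, 36, 62]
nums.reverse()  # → [62, 36, 32, 47, 11, 1]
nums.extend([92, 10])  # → [62, 36, 32, 47, 11, 1, 92, 10]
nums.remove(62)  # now [36, 32, 47, 11, 1, 92, 10]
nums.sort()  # [1, 10, 11, 32, 36, 47, 92]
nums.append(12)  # [1, 10, 11, 32, 36, 47, 92, 12]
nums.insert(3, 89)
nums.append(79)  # [1, 10, 11, 89, 32, 36, 47, 92, 12, 79]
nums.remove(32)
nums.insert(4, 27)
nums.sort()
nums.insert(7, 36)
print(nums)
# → [1, 10, 11, 12, 27, 36, 47, 36, 79, 89, 92]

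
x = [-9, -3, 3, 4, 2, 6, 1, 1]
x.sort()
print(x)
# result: [-9, -3, 1, 1, 2, 3, 4, 6]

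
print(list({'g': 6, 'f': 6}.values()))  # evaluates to [6, 6]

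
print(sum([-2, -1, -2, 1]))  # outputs -4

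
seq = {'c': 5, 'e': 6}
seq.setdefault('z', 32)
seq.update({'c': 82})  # {'c': 82, 'e': 6, 'z': 32}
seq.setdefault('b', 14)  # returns 14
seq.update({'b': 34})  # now {'c': 82, 'e': 6, 'z': 32, 'b': 34}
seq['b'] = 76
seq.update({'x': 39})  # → {'c': 82, 'e': 6, 'z': 32, 'b': 76, 'x': 39}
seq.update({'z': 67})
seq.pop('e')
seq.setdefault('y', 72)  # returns 72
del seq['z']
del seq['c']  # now {'b': 76, 'x': 39, 'y': 72}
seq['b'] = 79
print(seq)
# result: {'b': 79, 'x': 39, 'y': 72}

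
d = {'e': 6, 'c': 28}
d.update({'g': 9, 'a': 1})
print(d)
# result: {'e': 6, 'c': 28, 'g': 9, 'a': 1}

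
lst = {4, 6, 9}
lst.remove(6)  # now {4, 9}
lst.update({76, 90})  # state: {4, 9, 76, 90}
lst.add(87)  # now {4, 9, 76, 87, 90}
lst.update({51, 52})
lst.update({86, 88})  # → {4, 9, 51, 52, 76, 86, 87, 88, 90}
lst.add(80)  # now {4, 9, 51, 52, 76, 80, 86, 87, 88, 90}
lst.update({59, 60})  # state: {4, 9, 51, 52, 59, 60, 76, 80, 86, 87, 88, 90}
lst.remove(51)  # {4, 9, 52, 59, 60, 76, 80, 86, 87, 88, 90}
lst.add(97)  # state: {4, 9, 52, 59, 60, 76, 80, 86, 87, 88, 90, 97}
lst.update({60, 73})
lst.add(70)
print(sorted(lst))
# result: [4, 9, 52, 59, 60, 70, 73, 76, 80, 86, 87, 88, 90, 97]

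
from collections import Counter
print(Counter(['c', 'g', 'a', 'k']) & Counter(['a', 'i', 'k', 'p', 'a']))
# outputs Counter({'a': 1, 'k': 1})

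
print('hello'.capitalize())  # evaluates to Hello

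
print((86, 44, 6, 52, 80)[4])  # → 80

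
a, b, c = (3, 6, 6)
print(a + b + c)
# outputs 15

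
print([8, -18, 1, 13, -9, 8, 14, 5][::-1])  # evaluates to [5, 14, 8, -9, 13, 1, -18, 8]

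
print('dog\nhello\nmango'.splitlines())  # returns ['dog', 'hello', 'mango']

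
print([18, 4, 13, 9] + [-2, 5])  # [18, 4, 13, 9, -2, 5]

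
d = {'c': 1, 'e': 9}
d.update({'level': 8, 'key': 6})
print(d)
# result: {'c': 1, 'e': 9, 'level': 8, 'key': 6}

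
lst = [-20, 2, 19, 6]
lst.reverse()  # [6, 19, 2, -20]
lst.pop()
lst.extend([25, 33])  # [6, 19, 2, 25, 33]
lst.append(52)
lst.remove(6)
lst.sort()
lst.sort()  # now [2, 19, 25, 33, 52]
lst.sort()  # [2, 19, 25, 33, 52]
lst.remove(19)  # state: [2, 25, 33, 52]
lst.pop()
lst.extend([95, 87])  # [2, 25, 33, 95, 87]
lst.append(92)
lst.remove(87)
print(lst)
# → [2, 25, 33, 95, 92]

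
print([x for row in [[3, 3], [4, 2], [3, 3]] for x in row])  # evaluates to [3, 3, 4, 2, 3, 3]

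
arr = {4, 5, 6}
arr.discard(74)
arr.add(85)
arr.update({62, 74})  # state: {4, 5, 6, 62, 74, 85}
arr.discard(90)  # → {4, 5, 6, 62, 74, 85}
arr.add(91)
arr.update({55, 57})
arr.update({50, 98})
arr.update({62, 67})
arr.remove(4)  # {5, 6, 50, 55, 57, 62, 67, 74, 85, 91, 98}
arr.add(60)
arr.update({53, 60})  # {5, 6, 50, 53, 55, 57, 60, 62, 67, 74, 85, 91, 98}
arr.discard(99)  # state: {5, 6, 50, 53, 55, 57, 60, 62, 67, 74, 85, 91, 98}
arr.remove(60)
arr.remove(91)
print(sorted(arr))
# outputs [5, 6, 50, 53, 55, 57, 62, 67, 74, 85, 98]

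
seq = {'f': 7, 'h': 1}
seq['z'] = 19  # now {'f': 7, 'h': 1, 'z': 19}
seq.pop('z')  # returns 19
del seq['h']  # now {'f': 7}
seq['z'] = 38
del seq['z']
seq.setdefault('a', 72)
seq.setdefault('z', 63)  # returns 63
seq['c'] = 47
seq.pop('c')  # 47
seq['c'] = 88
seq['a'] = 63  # {'f': 7, 'a': 63, 'z': 63, 'c': 88}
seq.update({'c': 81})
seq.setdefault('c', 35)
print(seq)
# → {'f': 7, 'a': 63, 'z': 63, 'c': 81}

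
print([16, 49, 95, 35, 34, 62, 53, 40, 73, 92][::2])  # [16, 95, 34, 53, 73]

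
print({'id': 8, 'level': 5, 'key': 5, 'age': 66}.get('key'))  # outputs 5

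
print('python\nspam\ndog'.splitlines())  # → ['python', 'spam', 'dog']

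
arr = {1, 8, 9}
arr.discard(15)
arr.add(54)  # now {1, 8, 9, 54}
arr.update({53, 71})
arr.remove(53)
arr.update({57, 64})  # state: {1, 8, 9, 54, 57, 64, 71}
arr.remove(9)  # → {1, 8, 54, 57, 64, 71}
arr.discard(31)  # {1, 8, 54, 57, 64, 71}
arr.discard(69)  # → {1, 8, 54, 57, 64, 71}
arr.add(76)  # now {1, 8, 54, 57, 64, 71, 76}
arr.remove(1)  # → {8, 54, 57, 64, 71, 76}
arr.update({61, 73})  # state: {8, 54, 57, 61, 64, 71, 73, 76}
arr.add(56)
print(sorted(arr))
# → [8, 54, 56, 57, 61, 64, 71, 73, 76]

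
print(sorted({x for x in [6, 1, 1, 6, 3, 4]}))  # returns [1, 3, 4, 6]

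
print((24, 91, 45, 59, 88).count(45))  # 1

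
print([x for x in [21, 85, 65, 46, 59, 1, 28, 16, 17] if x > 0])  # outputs [21, 85, 65, 46, 59, 1, 28, 16, 17]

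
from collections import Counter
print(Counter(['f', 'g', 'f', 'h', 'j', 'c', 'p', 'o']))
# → Counter({'f': 2, 'g': 1, 'h': 1, 'j': 1, 'c': 1, 'p': 1, 'o': 1})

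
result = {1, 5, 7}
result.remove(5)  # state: {1, 7}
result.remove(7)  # {1}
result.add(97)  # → {1, 97}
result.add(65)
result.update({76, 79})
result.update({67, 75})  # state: {1, 65, 67, 75, 76, 79, 97}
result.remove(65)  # {1, 67, 75, 76, 79, 97}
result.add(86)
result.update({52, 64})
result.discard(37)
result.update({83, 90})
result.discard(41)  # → {1, 52, 64, 67, 75, 76, 79, 83, 86, 90, 97}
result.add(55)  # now {1, 52, 55, 64, 67, 75, 76, 79, 83, 86, 90, 97}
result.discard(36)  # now {1, 52, 55, 64, 67, 75, 76, 79, 83, 86, 90, 97}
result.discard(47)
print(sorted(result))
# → [1, 52, 55, 64, 67, 75, 76, 79, 83, 86, 90, 97]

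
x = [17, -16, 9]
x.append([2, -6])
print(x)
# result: [17, -16, 9, [2, -6]]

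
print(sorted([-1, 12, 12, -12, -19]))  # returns [-19, -12, -1, 12, 12]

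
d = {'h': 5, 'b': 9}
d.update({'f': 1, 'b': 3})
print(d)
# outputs {'h': 5, 'b': 3, 'f': 1}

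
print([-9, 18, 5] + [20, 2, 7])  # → [-9, 18, 5, 20, 2, 7]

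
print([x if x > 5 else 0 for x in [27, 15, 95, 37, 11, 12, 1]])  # [27, 15, 95, 37, 11, 12, 0]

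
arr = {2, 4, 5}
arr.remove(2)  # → {4, 5}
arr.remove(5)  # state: {4}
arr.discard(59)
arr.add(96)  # {4, 96}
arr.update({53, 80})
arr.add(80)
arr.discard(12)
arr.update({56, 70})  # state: {4, 53, 56, 70, 80, 96}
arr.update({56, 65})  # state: {4, 53, 56, 65, 70, 80, 96}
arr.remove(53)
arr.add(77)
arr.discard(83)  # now {4, 56, 65, 70, 77, 80, 96}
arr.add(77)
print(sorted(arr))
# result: [4, 56, 65, 70, 77, 80, 96]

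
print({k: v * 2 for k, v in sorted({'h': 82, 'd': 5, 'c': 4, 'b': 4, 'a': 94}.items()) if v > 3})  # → {'a': 188, 'b': 8, 'c': 8, 'd': 10, 'h': 164}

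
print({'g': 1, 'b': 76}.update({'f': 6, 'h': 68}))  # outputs None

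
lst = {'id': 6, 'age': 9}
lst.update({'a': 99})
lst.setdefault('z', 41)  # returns 41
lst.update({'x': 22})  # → {'id': 6, 'age': 9, 'a': 99, 'z': 41, 'x': 22}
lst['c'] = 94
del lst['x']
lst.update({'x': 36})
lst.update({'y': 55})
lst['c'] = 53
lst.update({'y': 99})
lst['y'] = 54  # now {'id': 6, 'age': 9, 'a': 99, 'z': 41, 'c': 53, 'x': 36, 'y': 54}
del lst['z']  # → {'id': 6, 'age': 9, 'a': 99, 'c': 53, 'x': 36, 'y': 54}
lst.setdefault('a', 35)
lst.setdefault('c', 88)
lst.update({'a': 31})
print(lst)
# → {'id': 6, 'age': 9, 'a': 31, 'c': 53, 'x': 36, 'y': 54}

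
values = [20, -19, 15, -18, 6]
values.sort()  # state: [-19, -18, 6, 15, 20]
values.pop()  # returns 20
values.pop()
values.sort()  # [-19, -18, 6]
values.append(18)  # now [-19, -18, 6, 18]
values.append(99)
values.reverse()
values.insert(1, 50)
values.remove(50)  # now [99, 18, 6, -18, -19]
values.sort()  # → [-19, -18, 6, 18, 99]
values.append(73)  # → [-19, -18, 6, 18, 99, 73]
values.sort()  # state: [-19, -18, 6, 18, 73, 99]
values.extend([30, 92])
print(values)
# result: [-19, -18, 6, 18, 73, 99, 30, 92]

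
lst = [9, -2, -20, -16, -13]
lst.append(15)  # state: [9, -2, -20, -16, -13, 15]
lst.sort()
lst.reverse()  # [15, 9, -2, -13, -16, -20]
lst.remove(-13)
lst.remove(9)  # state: [15, -2, -16, -20]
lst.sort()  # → [-20, -16, -2, 15]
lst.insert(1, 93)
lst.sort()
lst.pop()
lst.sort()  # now [-20, -16, -2, 15]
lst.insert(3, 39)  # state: [-20, -16, -2, 39, 15]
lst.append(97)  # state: [-20, -16, -2, 39, 15, 97]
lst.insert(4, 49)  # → [-20, -16, -2, 39, 49, 15, 97]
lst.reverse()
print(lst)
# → [97, 15, 49, 39, -2, -16, -20]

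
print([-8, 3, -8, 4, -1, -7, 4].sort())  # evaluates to None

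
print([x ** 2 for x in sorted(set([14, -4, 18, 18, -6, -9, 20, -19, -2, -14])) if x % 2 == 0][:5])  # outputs [196, 36, 16, 4, 196]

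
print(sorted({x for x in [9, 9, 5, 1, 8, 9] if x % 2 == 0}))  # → [8]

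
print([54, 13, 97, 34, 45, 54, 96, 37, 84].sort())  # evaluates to None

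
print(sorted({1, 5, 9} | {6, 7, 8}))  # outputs [1, 5, 6, 7, 8, 9]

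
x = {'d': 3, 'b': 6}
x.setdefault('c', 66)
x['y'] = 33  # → {'d': 3, 'b': 6, 'c': 66, 'y': 33}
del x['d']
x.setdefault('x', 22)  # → 22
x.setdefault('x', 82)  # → 22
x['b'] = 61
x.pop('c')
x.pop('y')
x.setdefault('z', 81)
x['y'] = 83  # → {'b': 61, 'x': 22, 'z': 81, 'y': 83}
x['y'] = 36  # {'b': 61, 'x': 22, 'z': 81, 'y': 36}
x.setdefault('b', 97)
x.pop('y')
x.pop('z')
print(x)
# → {'b': 61, 'x': 22}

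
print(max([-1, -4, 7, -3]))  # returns 7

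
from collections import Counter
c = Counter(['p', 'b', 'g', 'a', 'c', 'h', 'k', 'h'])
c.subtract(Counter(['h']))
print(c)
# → Counter({'p': 1, 'b': 1, 'g': 1, 'a': 1, 'c': 1, 'h': 1, 'k': 1})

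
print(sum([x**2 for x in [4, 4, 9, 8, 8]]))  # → 241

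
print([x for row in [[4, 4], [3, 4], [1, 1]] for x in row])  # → [4, 4, 3, 4, 1, 1]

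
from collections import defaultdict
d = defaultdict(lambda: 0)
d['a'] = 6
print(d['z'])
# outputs 0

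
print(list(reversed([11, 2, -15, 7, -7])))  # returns [-7, 7, -15, 2, 11]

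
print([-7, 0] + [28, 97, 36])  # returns [-7, 0, 28, 97, 36]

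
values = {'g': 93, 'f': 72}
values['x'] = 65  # {'g': 93, 'f': 72, 'x': 65}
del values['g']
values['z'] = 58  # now {'f': 72, 'x': 65, 'z': 58}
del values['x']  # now {'f': 72, 'z': 58}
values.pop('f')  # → 72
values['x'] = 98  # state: {'z': 58, 'x': 98}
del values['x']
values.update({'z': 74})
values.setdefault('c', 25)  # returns 25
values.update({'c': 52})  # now {'z': 74, 'c': 52}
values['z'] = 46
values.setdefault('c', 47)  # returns 52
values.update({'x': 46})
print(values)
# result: {'z': 46, 'c': 52, 'x': 46}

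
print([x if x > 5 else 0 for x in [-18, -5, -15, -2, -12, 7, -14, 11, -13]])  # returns [0, 0, 0, 0, 0, 7, 0, 11, 0]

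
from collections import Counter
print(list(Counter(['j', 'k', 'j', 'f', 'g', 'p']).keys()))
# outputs ['j', 'k', 'f', 'g', 'p']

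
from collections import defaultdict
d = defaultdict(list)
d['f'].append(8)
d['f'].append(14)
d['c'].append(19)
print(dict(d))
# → {'f': [8, 14], 'c': [19]}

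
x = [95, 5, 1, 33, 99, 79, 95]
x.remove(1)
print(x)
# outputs [95, 5, 33, 99, 79, 95]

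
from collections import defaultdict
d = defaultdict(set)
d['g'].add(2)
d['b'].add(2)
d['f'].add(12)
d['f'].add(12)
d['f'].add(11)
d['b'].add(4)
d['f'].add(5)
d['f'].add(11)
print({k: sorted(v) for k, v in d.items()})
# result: {'g': [2], 'b': [2, 4], 'f': [5, 11, 12]}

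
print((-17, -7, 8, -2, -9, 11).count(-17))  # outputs 1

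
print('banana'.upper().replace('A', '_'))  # B_N_N_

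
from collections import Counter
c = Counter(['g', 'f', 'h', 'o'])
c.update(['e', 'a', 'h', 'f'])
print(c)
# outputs Counter({'f': 2, 'h': 2, 'g': 1, 'o': 1, 'e': 1, 'a': 1})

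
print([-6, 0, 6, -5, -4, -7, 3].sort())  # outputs None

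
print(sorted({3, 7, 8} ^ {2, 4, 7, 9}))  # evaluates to [2, 3, 4, 8, 9]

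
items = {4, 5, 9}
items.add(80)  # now {4, 5, 9, 80}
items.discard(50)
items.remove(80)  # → {4, 5, 9}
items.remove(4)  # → {5, 9}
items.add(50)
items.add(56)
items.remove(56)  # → {5, 9, 50}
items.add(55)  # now {5, 9, 50, 55}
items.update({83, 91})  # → {5, 9, 50, 55, 83, 91}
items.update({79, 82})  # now {5, 9, 50, 55, 79, 82, 83, 91}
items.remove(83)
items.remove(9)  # {5, 50, 55, 79, 82, 91}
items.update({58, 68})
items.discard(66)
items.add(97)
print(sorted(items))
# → [5, 50, 55, 58, 68, 79, 82, 91, 97]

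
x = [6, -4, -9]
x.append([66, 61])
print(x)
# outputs [6, -4, -9, [66, 61]]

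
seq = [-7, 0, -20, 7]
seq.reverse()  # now [7, -20, 0, -7]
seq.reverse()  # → [-7, 0, -20, 7]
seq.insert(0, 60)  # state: [60, -7, 0, -20, 7]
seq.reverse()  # [7, -20, 0, -7, 60]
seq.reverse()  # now [60, -7, 0, -20, 7]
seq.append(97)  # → [60, -7, 0, -20, 7, 97]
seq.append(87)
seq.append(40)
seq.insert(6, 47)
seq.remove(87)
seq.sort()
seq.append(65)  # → [-20, -7, 0, 7, 40, 47, 60, 97, 65]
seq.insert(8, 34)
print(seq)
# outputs [-20, -7, 0, 7, 40, 47, 60, 97, 34, 65]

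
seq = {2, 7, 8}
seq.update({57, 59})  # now {2, 7, 8, 57, 59}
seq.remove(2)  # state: {7, 8, 57, 59}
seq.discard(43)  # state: {7, 8, 57, 59}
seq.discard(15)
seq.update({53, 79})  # {7, 8, 53, 57, 59, 79}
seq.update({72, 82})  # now {7, 8, 53, 57, 59, 72, 79, 82}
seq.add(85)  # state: {7, 8, 53, 57, 59, 72, 79, 82, 85}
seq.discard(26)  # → {7, 8, 53, 57, 59, 72, 79, 82, 85}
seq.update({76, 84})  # {7, 8, 53, 57, 59, 72, 76, 79, 82, 84, 85}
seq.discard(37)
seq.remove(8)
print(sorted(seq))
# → [7, 53, 57, 59, 72, 76, 79, 82, 84, 85]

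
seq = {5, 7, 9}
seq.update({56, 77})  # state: {5, 7, 9, 56, 77}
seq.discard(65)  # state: {5, 7, 9, 56, 77}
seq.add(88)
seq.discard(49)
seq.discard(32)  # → {5, 7, 9, 56, 77, 88}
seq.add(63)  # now {5, 7, 9, 56, 63, 77, 88}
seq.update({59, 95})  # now {5, 7, 9, 56, 59, 63, 77, 88, 95}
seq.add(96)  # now {5, 7, 9, 56, 59, 63, 77, 88, 95, 96}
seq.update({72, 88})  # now {5, 7, 9, 56, 59, 63, 72, 77, 88, 95, 96}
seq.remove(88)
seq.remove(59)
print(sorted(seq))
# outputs [5, 7, 9, 56, 63, 72, 77, 95, 96]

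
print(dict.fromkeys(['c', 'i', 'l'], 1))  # {'c': 1, 'i': 1, 'l': 1}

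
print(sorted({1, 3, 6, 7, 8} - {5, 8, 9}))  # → [1, 3, 6, 7]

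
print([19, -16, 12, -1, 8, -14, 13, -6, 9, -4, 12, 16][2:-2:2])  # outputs [12, 8, 13, 9]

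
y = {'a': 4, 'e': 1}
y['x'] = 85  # {'a': 4, 'e': 1, 'x': 85}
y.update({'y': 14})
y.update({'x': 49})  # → {'a': 4, 'e': 1, 'x': 49, 'y': 14}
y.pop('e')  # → 1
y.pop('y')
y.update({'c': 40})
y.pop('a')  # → 4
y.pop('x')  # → 49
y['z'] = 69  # {'c': 40, 'z': 69}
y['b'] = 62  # {'c': 40, 'z': 69, 'b': 62}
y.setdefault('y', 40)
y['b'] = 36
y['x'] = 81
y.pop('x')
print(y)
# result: {'c': 40, 'z': 69, 'b': 36, 'y': 40}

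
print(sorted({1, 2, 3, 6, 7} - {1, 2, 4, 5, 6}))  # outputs [3, 7]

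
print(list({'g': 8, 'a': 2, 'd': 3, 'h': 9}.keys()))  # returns ['g', 'a', 'd', 'h']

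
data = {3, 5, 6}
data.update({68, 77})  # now {3, 5, 6, 68, 77}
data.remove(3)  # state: {5, 6, 68, 77}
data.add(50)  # {5, 6, 50, 68, 77}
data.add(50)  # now {5, 6, 50, 68, 77}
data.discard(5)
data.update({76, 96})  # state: {6, 50, 68, 76, 77, 96}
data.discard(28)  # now {6, 50, 68, 76, 77, 96}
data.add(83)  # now {6, 50, 68, 76, 77, 83, 96}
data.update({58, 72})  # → {6, 50, 58, 68, 72, 76, 77, 83, 96}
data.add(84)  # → {6, 50, 58, 68, 72, 76, 77, 83, 84, 96}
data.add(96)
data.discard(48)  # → {6, 50, 58, 68, 72, 76, 77, 83, 84, 96}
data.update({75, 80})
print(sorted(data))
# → [6, 50, 58, 68, 72, 75, 76, 77, 80, 83, 84, 96]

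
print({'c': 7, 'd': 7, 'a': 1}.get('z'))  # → None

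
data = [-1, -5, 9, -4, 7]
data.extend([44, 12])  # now [-1, -5, 9, -4, 7, 44, 12]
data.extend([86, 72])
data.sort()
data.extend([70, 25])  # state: [-5, -4, -1, 7, 9, 12, 44, 72, 86, 70, 25]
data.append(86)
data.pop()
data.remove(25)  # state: [-5, -4, -1, 7, 9, 12, 44, 72, 86, 70]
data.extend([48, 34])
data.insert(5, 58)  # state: [-5, -4, -1, 7, 9, 58, 12, 44, 72, 86, 70, 48, 34]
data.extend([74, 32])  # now [-5, -4, -1, 7, 9, 58, 12, 44, 72, 86, 70, 48, 34, 74, 32]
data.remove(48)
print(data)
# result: [-5, -4, -1, 7, 9, 58, 12, 44, 72, 86, 70, 34, 74, 32]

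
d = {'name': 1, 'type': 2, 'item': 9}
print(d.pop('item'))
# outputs 9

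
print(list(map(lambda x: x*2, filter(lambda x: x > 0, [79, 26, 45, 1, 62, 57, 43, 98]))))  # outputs [158, 52, 90, 2, 124, 114, 86, 196]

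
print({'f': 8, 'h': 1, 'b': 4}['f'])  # 8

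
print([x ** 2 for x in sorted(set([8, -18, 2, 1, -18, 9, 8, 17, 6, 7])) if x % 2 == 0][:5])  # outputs [324, 4, 36, 64]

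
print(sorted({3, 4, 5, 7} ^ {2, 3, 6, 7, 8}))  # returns [2, 4, 5, 6, 8]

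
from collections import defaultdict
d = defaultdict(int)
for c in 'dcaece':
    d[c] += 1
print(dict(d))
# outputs {'d': 1, 'c': 2, 'a': 1, 'e': 2}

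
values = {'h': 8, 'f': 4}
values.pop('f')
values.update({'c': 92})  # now {'h': 8, 'c': 92}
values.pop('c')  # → 92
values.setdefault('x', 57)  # 57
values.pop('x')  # 57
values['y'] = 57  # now {'h': 8, 'y': 57}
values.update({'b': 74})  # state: {'h': 8, 'y': 57, 'b': 74}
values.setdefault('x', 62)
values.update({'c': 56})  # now {'h': 8, 'y': 57, 'b': 74, 'x': 62, 'c': 56}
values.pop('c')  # 56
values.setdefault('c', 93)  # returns 93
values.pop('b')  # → 74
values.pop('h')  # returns 8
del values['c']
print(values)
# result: {'y': 57, 'x': 62}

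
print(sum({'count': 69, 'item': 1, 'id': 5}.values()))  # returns 75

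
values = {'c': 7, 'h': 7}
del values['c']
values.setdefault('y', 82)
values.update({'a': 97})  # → {'h': 7, 'y': 82, 'a': 97}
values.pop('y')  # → 82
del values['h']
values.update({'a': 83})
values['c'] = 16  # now {'a': 83, 'c': 16}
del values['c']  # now {'a': 83}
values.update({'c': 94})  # {'a': 83, 'c': 94}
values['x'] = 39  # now {'a': 83, 'c': 94, 'x': 39}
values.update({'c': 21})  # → {'a': 83, 'c': 21, 'x': 39}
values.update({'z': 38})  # {'a': 83, 'c': 21, 'x': 39, 'z': 38}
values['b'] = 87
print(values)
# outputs {'a': 83, 'c': 21, 'x': 39, 'z': 38, 'b': 87}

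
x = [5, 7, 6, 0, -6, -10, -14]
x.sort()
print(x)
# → [-14, -10, -6, 0, 5, 6, 7]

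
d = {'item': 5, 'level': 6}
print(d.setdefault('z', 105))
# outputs 105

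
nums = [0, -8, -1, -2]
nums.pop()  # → -2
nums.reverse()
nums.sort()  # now [-8, -1, 0]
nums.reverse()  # [0, -1, -8]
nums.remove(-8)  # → [0, -1]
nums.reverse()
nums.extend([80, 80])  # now [-1, 0, 80, 80]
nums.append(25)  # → [-1, 0, 80, 80, 25]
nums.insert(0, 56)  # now [56, -1, 0, 80, 80, 25]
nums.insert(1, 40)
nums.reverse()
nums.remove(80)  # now [25, 80, 0, -1, 40, 56]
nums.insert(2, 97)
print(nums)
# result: [25, 80, 97, 0, -1, 40, 56]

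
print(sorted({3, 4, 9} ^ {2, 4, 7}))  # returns [2, 3, 7, 9]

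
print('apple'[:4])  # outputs appl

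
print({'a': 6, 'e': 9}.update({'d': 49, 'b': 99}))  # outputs None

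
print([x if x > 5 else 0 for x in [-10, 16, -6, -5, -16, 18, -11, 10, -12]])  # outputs [0, 16, 0, 0, 0, 18, 0, 10, 0]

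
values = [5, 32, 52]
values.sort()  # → [5, 32, 52]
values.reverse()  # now [52, 32, 5]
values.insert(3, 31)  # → [52, 32, 5, 31]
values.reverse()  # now [31, 5, 32, 52]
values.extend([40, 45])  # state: [31, 5, 32, 52, 40, 45]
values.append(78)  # [31, 5, 32, 52, 40, 45, 78]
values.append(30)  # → [31, 5, 32, 52, 40, 45, 78, 30]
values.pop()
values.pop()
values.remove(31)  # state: [5, 32, 52, 40, 45]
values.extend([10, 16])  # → [5, 32, 52, 40, 45, 10, 16]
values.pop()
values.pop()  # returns 10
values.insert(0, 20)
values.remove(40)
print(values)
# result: [20, 5, 32, 52, 45]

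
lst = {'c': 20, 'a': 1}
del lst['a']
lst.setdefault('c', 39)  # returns 20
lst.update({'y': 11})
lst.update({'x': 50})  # {'c': 20, 'y': 11, 'x': 50}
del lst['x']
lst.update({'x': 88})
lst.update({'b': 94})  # {'c': 20, 'y': 11, 'x': 88, 'b': 94}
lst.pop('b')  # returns 94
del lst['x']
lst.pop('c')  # 20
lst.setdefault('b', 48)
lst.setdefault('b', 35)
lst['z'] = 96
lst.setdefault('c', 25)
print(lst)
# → {'y': 11, 'b': 48, 'z': 96, 'c': 25}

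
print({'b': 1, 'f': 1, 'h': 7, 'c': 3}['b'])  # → 1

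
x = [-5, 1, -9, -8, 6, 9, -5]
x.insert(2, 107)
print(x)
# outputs [-5, 1, 107, -9, -8, 6, 9, -5]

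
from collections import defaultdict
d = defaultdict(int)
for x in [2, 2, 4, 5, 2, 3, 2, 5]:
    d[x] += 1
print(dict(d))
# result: {2: 4, 4: 1, 5: 2, 3: 1}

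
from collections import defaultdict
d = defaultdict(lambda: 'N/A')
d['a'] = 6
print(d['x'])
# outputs N/A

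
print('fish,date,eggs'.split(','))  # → ['fish', 'date', 'eggs']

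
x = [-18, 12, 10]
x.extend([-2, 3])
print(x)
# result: [-18, 12, 10, -2, 3]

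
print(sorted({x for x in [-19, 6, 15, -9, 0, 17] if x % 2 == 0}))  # [0, 6]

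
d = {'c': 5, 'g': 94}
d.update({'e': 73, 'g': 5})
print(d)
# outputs {'c': 5, 'g': 5, 'e': 73}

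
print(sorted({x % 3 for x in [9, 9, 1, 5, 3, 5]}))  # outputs [0, 1, 2]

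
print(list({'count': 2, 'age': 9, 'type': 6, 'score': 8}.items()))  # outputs [('count', 2), ('age', 9), ('type', 6), ('score', 8)]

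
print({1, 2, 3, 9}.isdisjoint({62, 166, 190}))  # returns True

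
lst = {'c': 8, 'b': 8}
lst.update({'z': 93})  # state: {'c': 8, 'b': 8, 'z': 93}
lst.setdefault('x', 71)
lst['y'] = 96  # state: {'c': 8, 'b': 8, 'z': 93, 'x': 71, 'y': 96}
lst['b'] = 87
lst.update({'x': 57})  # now {'c': 8, 'b': 87, 'z': 93, 'x': 57, 'y': 96}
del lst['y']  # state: {'c': 8, 'b': 87, 'z': 93, 'x': 57}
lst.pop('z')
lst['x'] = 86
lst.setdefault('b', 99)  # 87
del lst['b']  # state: {'c': 8, 'x': 86}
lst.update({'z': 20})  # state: {'c': 8, 'x': 86, 'z': 20}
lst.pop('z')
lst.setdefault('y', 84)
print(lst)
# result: {'c': 8, 'x': 86, 'y': 84}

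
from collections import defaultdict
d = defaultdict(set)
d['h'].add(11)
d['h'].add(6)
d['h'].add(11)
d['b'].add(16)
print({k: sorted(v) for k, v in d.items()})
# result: {'h': [6, 11], 'b': [16]}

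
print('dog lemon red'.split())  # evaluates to ['dog', 'lemon', 'red']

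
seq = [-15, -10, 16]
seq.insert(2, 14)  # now [-15, -10, 14, 16]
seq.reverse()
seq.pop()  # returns -15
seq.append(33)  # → [16, 14, -10, 33]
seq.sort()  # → [-10, 14, 16, 33]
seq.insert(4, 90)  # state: [-10, 14, 16, 33, 90]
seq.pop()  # 90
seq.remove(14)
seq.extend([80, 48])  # [-10, 16, 33, 80, 48]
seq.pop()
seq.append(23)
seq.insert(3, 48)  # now [-10, 16, 33, 48, 80, 23]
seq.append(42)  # [-10, 16, 33, 48, 80, 23, 42]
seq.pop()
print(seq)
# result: [-10, 16, 33, 48, 80, 23]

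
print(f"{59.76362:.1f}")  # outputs 59.8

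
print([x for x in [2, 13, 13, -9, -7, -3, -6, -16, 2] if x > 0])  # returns [2, 13, 13, 2]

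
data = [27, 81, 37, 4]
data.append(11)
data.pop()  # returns 11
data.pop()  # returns 4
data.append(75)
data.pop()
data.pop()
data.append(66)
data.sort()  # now [27, 66, 81]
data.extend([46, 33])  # [27, 66, 81, 46, 33]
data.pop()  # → 33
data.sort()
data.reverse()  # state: [81, 66, 46, 27]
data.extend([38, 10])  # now [81, 66, 46, 27, 38, 10]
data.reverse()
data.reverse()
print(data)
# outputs [81, 66, 46, 27, 38, 10]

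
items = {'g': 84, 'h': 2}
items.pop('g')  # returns 84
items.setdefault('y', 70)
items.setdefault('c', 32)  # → 32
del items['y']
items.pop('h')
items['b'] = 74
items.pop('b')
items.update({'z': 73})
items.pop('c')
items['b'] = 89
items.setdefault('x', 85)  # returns 85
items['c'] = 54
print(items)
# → {'z': 73, 'b': 89, 'x': 85, 'c': 54}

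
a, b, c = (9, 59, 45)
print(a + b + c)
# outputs 113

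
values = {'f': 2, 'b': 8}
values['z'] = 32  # {'f': 2, 'b': 8, 'z': 32}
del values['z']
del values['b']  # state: {'f': 2}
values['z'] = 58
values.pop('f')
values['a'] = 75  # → {'z': 58, 'a': 75}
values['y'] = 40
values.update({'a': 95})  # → {'z': 58, 'a': 95, 'y': 40}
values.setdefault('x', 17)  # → 17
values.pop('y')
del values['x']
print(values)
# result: {'z': 58, 'a': 95}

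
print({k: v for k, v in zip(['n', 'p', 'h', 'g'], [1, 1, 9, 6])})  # {'n': 1, 'p': 1, 'h': 9, 'g': 6}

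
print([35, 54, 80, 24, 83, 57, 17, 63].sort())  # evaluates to None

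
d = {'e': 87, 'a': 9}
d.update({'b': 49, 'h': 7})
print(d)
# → {'e': 87, 'a': 9, 'b': 49, 'h': 7}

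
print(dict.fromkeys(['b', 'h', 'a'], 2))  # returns {'b': 2, 'h': 2, 'a': 2}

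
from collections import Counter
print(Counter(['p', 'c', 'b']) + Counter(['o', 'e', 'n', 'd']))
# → Counter({'p': 1, 'c': 1, 'b': 1, 'o': 1, 'e': 1, 'n': 1, 'd': 1})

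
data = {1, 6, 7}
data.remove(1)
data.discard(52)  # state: {6, 7}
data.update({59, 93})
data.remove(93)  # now {6, 7, 59}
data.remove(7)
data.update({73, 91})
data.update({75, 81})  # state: {6, 59, 73, 75, 81, 91}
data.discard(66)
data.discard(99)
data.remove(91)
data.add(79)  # {6, 59, 73, 75, 79, 81}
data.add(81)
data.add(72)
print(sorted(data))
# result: [6, 59, 72, 73, 75, 79, 81]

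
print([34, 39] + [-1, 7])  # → [34, 39, -1, 7]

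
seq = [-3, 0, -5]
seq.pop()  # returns -5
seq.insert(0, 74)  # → [74, -3, 0]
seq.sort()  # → [-3, 0, 74]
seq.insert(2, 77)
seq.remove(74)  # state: [-3, 0, 77]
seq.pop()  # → 77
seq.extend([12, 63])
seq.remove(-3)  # [0, 12, 63]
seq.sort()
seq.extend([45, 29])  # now [0, 12, 63, 45, 29]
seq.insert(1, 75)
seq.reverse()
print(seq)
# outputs [29, 45, 63, 12, 75, 0]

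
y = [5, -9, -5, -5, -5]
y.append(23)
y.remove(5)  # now [-9, -5, -5, -5, 23]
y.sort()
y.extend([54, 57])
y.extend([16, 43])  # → [-9, -5, -5, -5, 23, 54, 57, 16, 43]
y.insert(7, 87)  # [-9, -5, -5, -5, 23, 54, 57, 87, 16, 43]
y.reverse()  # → [43, 16, 87, 57, 54, 23, -5, -5, -5, -9]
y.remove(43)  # [16, 87, 57, 54, 23, -5, -5, -5, -9]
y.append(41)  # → [16, 87, 57, 54, 23, -5, -5, -5, -9, 41]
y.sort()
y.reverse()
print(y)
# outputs [87, 57, 54, 41, 23, 16, -5, -5, -5, -9]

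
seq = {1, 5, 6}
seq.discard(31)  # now {1, 5, 6}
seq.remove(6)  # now {1, 5}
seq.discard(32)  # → {1, 5}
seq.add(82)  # {1, 5, 82}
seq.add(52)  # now {1, 5, 52, 82}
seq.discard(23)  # {1, 5, 52, 82}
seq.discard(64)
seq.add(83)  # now {1, 5, 52, 82, 83}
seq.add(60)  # {1, 5, 52, 60, 82, 83}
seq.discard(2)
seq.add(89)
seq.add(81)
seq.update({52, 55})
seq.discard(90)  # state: {1, 5, 52, 55, 60, 81, 82, 83, 89}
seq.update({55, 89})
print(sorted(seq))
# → [1, 5, 52, 55, 60, 81, 82, 83, 89]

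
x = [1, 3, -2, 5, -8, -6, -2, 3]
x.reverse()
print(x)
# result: [3, -2, -6, -8, 5, -2, 3, 1]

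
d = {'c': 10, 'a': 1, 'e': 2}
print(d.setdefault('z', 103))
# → 103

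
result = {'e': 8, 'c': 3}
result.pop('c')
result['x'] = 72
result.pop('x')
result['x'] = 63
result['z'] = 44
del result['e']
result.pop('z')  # 44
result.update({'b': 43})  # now {'x': 63, 'b': 43}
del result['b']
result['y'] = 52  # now {'x': 63, 'y': 52}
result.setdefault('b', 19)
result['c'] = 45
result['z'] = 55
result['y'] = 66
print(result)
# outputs {'x': 63, 'y': 66, 'b': 19, 'c': 45, 'z': 55}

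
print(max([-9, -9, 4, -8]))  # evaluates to 4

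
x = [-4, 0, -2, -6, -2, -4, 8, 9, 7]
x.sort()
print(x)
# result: [-6, -4, -4, -2, -2, 0, 7, 8, 9]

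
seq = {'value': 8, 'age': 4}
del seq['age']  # {'value': 8}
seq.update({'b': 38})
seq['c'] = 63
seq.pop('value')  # 8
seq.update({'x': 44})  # {'b': 38, 'c': 63, 'x': 44}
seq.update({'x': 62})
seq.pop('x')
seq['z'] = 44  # {'b': 38, 'c': 63, 'z': 44}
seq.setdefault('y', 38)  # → 38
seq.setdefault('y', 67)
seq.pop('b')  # 38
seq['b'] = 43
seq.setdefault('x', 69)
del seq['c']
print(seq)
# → {'z': 44, 'y': 38, 'b': 43, 'x': 69}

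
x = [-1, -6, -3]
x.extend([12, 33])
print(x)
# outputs [-1, -6, -3, 12, 33]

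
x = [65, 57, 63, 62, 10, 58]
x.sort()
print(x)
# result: [10, 57, 58, 62, 63, 65]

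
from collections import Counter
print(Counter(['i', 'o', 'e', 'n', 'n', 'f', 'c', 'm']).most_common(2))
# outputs [('n', 2), ('i', 1)]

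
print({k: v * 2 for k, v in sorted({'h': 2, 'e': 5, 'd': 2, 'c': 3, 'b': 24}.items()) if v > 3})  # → {'b': 48, 'e': 10}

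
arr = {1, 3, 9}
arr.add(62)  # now {1, 3, 9, 62}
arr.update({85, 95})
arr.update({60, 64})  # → {1, 3, 9, 60, 62, 64, 85, 95}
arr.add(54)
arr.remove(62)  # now {1, 3, 9, 54, 60, 64, 85, 95}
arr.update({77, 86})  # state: {1, 3, 9, 54, 60, 64, 77, 85, 86, 95}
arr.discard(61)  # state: {1, 3, 9, 54, 60, 64, 77, 85, 86, 95}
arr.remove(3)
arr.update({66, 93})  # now {1, 9, 54, 60, 64, 66, 77, 85, 86, 93, 95}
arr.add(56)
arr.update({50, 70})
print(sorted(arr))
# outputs [1, 9, 50, 54, 56, 60, 64, 66, 70, 77, 85, 86, 93, 95]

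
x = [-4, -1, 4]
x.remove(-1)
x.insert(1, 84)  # [-4, 84, 4]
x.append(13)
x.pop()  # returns 13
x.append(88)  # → [-4, 84, 4, 88]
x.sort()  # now [-4, 4, 84, 88]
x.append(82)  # [-4, 4, 84, 88, 82]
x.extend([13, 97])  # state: [-4, 4, 84, 88, 82, 13, 97]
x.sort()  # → [-4, 4, 13, 82, 84, 88, 97]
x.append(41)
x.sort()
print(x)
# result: [-4, 4, 13, 41, 82, 84, 88, 97]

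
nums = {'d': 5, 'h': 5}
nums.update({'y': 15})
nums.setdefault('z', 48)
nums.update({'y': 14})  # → {'d': 5, 'h': 5, 'y': 14, 'z': 48}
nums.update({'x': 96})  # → {'d': 5, 'h': 5, 'y': 14, 'z': 48, 'x': 96}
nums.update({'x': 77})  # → {'d': 5, 'h': 5, 'y': 14, 'z': 48, 'x': 77}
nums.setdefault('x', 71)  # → 77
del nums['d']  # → {'h': 5, 'y': 14, 'z': 48, 'x': 77}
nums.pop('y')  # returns 14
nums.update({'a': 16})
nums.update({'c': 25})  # {'h': 5, 'z': 48, 'x': 77, 'a': 16, 'c': 25}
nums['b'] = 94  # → {'h': 5, 'z': 48, 'x': 77, 'a': 16, 'c': 25, 'b': 94}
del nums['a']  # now {'h': 5, 'z': 48, 'x': 77, 'c': 25, 'b': 94}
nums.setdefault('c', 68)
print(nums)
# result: {'h': 5, 'z': 48, 'x': 77, 'c': 25, 'b': 94}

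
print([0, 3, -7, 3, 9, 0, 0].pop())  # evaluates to 0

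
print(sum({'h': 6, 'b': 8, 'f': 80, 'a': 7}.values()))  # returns 101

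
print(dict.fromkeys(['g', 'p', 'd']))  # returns {'g': None, 'p': None, 'd': None}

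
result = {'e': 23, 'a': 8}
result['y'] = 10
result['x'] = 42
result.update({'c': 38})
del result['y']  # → {'e': 23, 'a': 8, 'x': 42, 'c': 38}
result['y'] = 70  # {'e': 23, 'a': 8, 'x': 42, 'c': 38, 'y': 70}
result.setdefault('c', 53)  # 38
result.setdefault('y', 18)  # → 70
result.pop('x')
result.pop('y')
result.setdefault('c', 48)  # 38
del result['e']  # {'a': 8, 'c': 38}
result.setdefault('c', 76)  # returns 38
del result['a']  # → {'c': 38}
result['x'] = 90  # {'c': 38, 'x': 90}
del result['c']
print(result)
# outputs {'x': 90}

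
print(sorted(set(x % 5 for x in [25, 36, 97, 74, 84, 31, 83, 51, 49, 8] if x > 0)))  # [0, 1, 2, 3, 4]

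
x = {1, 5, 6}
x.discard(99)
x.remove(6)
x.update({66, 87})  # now {1, 5, 66, 87}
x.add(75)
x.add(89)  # {1, 5, 66, 75, 87, 89}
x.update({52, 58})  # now {1, 5, 52, 58, 66, 75, 87, 89}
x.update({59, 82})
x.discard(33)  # {1, 5, 52, 58, 59, 66, 75, 82, 87, 89}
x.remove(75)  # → {1, 5, 52, 58, 59, 66, 82, 87, 89}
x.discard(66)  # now {1, 5, 52, 58, 59, 82, 87, 89}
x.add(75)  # {1, 5, 52, 58, 59, 75, 82, 87, 89}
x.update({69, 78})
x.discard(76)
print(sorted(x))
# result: [1, 5, 52, 58, 59, 69, 75, 78, 82, 87, 89]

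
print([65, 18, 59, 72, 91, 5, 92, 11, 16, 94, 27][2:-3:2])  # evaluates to [59, 91, 92]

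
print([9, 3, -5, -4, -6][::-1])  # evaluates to [-6, -4, -5, 3, 9]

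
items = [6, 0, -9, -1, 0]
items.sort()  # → [-9, -1, 0, 0, 6]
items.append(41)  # [-9, -1, 0, 0, 6, 41]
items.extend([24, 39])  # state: [-9, -1, 0, 0, 6, 41, 24, 39]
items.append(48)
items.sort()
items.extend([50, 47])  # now [-9, -1, 0, 0, 6, 24, 39, 41, 48, 50, 47]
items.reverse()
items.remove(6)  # [47, 50, 48, 41, 39, 24, 0, 0, -1, -9]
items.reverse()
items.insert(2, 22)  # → [-9, -1, 22, 0, 0, 24, 39, 41, 48, 50, 47]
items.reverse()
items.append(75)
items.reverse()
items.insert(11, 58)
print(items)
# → [75, -9, -1, 22, 0, 0, 24, 39, 41, 48, 50, 58, 47]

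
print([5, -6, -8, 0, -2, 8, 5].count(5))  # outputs 2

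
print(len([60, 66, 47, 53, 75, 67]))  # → 6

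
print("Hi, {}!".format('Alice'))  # Hi, Alice!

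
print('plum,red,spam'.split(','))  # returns ['plum', 'red', 'spam']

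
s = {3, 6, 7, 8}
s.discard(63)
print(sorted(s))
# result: [3, 6, 7, 8]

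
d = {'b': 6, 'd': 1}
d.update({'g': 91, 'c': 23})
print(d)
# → {'b': 6, 'd': 1, 'g': 91, 'c': 23}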